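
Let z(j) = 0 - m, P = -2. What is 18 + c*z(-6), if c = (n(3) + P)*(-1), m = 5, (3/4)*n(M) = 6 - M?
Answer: 28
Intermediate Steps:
n(M) = 8 - 4*M/3 (n(M) = 4*(6 - M)/3 = 8 - 4*M/3)
c = -2 (c = ((8 - 4/3*3) - 2)*(-1) = ((8 - 4) - 2)*(-1) = (4 - 2)*(-1) = 2*(-1) = -2)
z(j) = -5 (z(j) = 0 - 1*5 = 0 - 5 = -5)
18 + c*z(-6) = 18 - 2*(-5) = 18 + 10 = 28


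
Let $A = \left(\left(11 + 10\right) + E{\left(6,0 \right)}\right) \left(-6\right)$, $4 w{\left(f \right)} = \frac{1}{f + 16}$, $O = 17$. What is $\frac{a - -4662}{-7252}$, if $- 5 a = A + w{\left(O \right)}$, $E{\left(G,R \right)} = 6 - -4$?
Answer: $- \frac{3101471}{4786320} \approx -0.64799$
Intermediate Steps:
$w{\left(f \right)} = \frac{1}{4 \left(16 + f\right)}$ ($w{\left(f \right)} = \frac{1}{4 \left(f + 16\right)} = \frac{1}{4 \left(16 + f\right)}$)
$E{\left(G,R \right)} = 10$ ($E{\left(G,R \right)} = 6 + 4 = 10$)
$A = -186$ ($A = \left(\left(11 + 10\right) + 10\right) \left(-6\right) = \left(21 + 10\right) \left(-6\right) = 31 \left(-6\right) = -186$)
$a = \frac{24551}{660}$ ($a = - \frac{-186 + \frac{1}{4 \left(16 + 17\right)}}{5} = - \frac{-186 + \frac{1}{4 \cdot 33}}{5} = - \frac{-186 + \frac{1}{4} \cdot \frac{1}{33}}{5} = - \frac{-186 + \frac{1}{132}}{5} = \left(- \frac{1}{5}\right) \left(- \frac{24551}{132}\right) = \frac{24551}{660} \approx 37.198$)
$\frac{a - -4662}{-7252} = \frac{\frac{24551}{660} - -4662}{-7252} = \left(\frac{24551}{660} + 4662\right) \left(- \frac{1}{7252}\right) = \frac{3101471}{660} \left(- \frac{1}{7252}\right) = - \frac{3101471}{4786320}$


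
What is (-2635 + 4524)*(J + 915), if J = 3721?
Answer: 8757404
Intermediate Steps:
(-2635 + 4524)*(J + 915) = (-2635 + 4524)*(3721 + 915) = 1889*4636 = 8757404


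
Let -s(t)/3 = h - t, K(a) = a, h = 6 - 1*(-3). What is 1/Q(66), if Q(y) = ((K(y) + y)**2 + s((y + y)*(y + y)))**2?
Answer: 1/4853769561 ≈ 2.0603e-10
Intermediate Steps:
h = 9 (h = 6 + 3 = 9)
s(t) = -27 + 3*t (s(t) = -3*(9 - t) = -27 + 3*t)
Q(y) = (-27 + 16*y**2)**2 (Q(y) = ((y + y)**2 + (-27 + 3*((y + y)*(y + y))))**2 = ((2*y)**2 + (-27 + 3*((2*y)*(2*y))))**2 = (4*y**2 + (-27 + 3*(4*y**2)))**2 = (4*y**2 + (-27 + 12*y**2))**2 = (-27 + 16*y**2)**2)
1/Q(66) = 1/((-27 + 16*66**2)**2) = 1/((-27 + 16*4356)**2) = 1/((-27 + 69696)**2) = 1/(69669**2) = 1/4853769561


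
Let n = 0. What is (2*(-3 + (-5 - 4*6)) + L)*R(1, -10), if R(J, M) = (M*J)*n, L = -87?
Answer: 0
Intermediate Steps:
R(J, M) = 0 (R(J, M) = (M*J)*0 = (J*M)*0 = 0)
(2*(-3 + (-5 - 4*6)) + L)*R(1, -10) = (2*(-3 + (-5 - 4*6)) - 87)*0 = (2*(-3 + (-5 - 24)) - 87)*0 = (2*(-3 - 29) - 87)*0 = (2*(-32) - 87)*0 = (-64 - 87)*0 = -151*0 = 0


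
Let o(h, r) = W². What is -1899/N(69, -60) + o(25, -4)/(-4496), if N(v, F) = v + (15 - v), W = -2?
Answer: -711497/5620 ≈ -126.60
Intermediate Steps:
o(h, r) = 4 (o(h, r) = (-2)² = 4)
N(v, F) = 15
-1899/N(69, -60) + o(25, -4)/(-4496) = -1899/15 + 4/(-4496) = -1899*1/15 + 4*(-1/4496) = -633/5 - 1/1124 = -711497/5620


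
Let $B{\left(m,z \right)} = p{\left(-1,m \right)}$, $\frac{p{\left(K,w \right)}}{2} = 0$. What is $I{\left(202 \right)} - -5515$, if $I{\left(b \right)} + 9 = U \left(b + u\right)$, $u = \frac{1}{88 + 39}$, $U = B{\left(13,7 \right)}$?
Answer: $5506$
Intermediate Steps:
$p{\left(K,w \right)} = 0$ ($p{\left(K,w \right)} = 2 \cdot 0 = 0$)
$B{\left(m,z \right)} = 0$
$U = 0$
$u = \frac{1}{127} \approx 0.007874$
$I{\left(b \right)} = -9$ ($I{\left(b \right)} = -9 + 0 \left(b + \frac{1}{127}\right) = -9 + 0 \left(\frac{1}{127} + b\right) = -9 + 0 = -9$)
$I{\left(202 \right)} - -5515 = -9 - -5515 = -9 + 5515 = 5506$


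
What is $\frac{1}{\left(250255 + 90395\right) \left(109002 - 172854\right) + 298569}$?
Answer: $- \frac{1}{21750885231} \approx -4.5975 \cdot 10^{-11}$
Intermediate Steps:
$\frac{1}{\left(250255 + 90395\right) \left(109002 - 172854\right) + 298569} = \frac{1}{340650 \left(-63852\right) + 298569} = \frac{1}{-21751183800 + 298569} = \frac{1}{-21750885231} = - \frac{1}{21750885231}$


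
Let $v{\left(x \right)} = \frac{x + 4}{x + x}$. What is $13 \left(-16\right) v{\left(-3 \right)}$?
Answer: $\frac{104}{3} \approx 34.667$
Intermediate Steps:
$v{\left(x \right)} = \frac{4 + x}{2 x}$
$13 \left(-16\right) v{\left(-3 \right)} = 13 \left(-16\right) \frac{4 - 3}{2 \left(-3\right)} = - 208 \cdot \frac{1}{2} \left(- \frac{1}{3}\right) 1 = \left(-208\right) \left(- \frac{1}{6}\right) = \frac{104}{3}$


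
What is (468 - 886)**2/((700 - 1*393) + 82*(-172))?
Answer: -174724/13797 ≈ -12.664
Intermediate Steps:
(468 - 886)**2/((700 - 1*393) + 82*(-172)) = (-418)**2/((700 - 393) - 14104) = 174724/(307 - 14104) = 174724/(-13797) = 174724*(-1/13797) = -174724/13797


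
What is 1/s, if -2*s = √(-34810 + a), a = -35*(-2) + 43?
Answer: 2*I*√34697/34697 ≈ 0.010737*I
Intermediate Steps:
a = 113 (a = -5*(-14) + 43 = 70 + 43 = 113)
s = -I*√34697/2 (s = -√(-34810 + 113)/2 = -I*√34697/2 ≈ -93.136*I)
1/s = 1/(-I*√34697/2) = 2*I*√34697/34697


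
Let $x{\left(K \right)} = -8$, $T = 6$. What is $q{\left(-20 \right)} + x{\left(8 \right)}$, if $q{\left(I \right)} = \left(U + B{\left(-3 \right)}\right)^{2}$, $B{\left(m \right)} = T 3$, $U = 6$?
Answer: $568$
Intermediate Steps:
$B{\left(m \right)} = 18$ ($B{\left(m \right)} = 6 \cdot 3 = 18$)
$q{\left(I \right)} = 576$ ($q{\left(I \right)} = \left(6 + 18\right)^{2} = 24^{2} = 576$)
$q{\left(-20 \right)} + x{\left(8 \right)} = 576 - 8 = 568$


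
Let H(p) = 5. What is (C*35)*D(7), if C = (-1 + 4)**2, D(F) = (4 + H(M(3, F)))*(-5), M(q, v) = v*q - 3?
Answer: -14175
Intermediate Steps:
M(q, v) = -3 + q*v (M(q, v) = q*v - 3 = -3 + q*v)
D(F) = -45 (D(F) = (4 + 5)*(-5) = 9*(-5) = -45)
C = 9 (C = 3**2 = 9)
(C*35)*D(7) = (9*35)*(-45) = 315*(-45) = -14175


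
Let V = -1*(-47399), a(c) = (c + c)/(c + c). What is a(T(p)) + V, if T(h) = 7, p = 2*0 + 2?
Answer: 47400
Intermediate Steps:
p = 2 (p = 0 + 2 = 2)
a(c) = 1 (a(c) = (2*c)/((2*c)) = (2*c)*(1/(2*c)) = 1)
V = 47399
a(T(p)) + V = 1 + 47399 = 47400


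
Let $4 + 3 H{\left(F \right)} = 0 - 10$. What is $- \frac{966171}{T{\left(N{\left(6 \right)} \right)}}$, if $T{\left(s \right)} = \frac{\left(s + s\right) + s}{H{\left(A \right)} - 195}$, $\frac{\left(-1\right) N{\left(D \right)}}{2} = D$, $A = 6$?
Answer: $- \frac{192912143}{36} \approx -5.3587 \cdot 10^{6}$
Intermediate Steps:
$N{\left(D \right)} = - 2 D$
$H{\left(F \right)} = - \frac{14}{3}$ ($H{\left(F \right)} = - \frac{4}{3} + \frac{0 - 10}{3} = - \frac{4}{3} + \frac{1}{3} \left(-10\right) = - \frac{4}{3} - \frac{10}{3} = - \frac{14}{3}$)
$T{\left(s \right)} = - \frac{9 s}{599}$ ($T{\left(s \right)} = \frac{\left(s + s\right) + s}{- \frac{14}{3} - 195} = \frac{2 s + s}{- \frac{599}{3}} = 3 s \left(- \frac{3}{599}\right) = - \frac{9 s}{599}$)
$- \frac{966171}{T{\left(N{\left(6 \right)} \right)}} = - \frac{966171}{\left(- \frac{9}{599}\right) \left(\left(-2\right) 6\right)} = - \frac{966171}{\left(- \frac{9}{599}\right) \left(-12\right)} = - \frac{966171}{\frac{108}{599}} = \left(-966171\right) \frac{599}{108} = - \frac{192912143}{36}$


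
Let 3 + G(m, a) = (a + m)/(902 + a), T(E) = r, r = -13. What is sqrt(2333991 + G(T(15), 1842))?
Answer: sqrt(89662508614)/196 ≈ 1527.7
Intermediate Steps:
T(E) = -13
G(m, a) = -3 + (a + m)/(902 + a)
sqrt(2333991 + G(T(15), 1842)) = sqrt(2333991 + (-2706 - 13 - 2*1842)/(902 + 1842)) = sqrt(2333991 + (-2706 - 13 - 3684)/2744) = sqrt(2333991 + (1/2744)*(-6403)) = sqrt(2333991 - 6403/2744) = sqrt(6404464901/2744) = sqrt(89662508614)/196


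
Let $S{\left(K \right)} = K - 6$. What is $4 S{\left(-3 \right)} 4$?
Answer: $-144$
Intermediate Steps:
$S{\left(K \right)} = -6 + K$
$4 S{\left(-3 \right)} 4 = 4 \left(-6 - 3\right) 4 = 4 \left(\left(-9\right) 4\right) = 4 \left(-36\right) = -144$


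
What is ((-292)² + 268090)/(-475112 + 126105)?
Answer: -353354/349007 ≈ -1.0125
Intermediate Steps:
((-292)² + 268090)/(-475112 + 126105) = (85264 + 268090)/(-349007) = 353354*(-1/349007) = -353354/349007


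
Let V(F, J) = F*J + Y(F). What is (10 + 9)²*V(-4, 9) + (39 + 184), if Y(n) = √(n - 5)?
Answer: -12773 + 1083*I ≈ -12773.0 + 1083.0*I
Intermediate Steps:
Y(n) = √(-5 + n)
V(F, J) = √(-5 + F) + F*J (V(F, J) = F*J + √(-5 + F) = √(-5 + F) + F*J)
(10 + 9)²*V(-4, 9) + (39 + 184) = (10 + 9)²*(√(-5 - 4) - 4*9) + (39 + 184) = 19²*(√(-9) - 36) + 223 = 361*(3*I - 36) + 223 = 361*(-36 + 3*I) + 223 = (-12996 + 1083*I) + 223 = -12773 + 1083*I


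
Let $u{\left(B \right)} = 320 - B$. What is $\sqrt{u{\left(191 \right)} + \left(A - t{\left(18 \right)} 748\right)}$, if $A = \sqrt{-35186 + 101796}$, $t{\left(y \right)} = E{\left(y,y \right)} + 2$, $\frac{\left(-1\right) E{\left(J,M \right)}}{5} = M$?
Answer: $\sqrt{65953 + \sqrt{66610}} \approx 257.31$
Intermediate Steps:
$E{\left(J,M \right)} = - 5 M$
$t{\left(y \right)} = 2 - 5 y$ ($t{\left(y \right)} = - 5 y + 2 = 2 - 5 y$)
$A = \sqrt{66610} \approx 258.09$
$\sqrt{u{\left(191 \right)} + \left(A - t{\left(18 \right)} 748\right)} = \sqrt{\left(320 - 191\right) - \left(- \sqrt{66610} + \left(2 - 90\right) 748\right)} = \sqrt{129 + \left(\sqrt{66610} - \left(-88\right) 748\right)} = \sqrt{129 + \left(\sqrt{66610} - -65824\right)} = \sqrt{129 + \left(\sqrt{66610} + 65824\right)} = \sqrt{129 + \left(65824 + \sqrt{66610}\right)} = \sqrt{65953 + \sqrt{66610}}$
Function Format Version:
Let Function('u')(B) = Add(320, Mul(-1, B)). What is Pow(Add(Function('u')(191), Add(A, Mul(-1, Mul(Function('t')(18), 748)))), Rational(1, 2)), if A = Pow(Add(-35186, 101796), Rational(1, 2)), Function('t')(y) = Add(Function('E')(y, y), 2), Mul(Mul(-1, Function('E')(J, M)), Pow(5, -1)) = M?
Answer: Pow(Add(65953, Pow(66610, Rational(1, 2))), Rational(1, 2)) ≈ 257.31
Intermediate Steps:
Function('E')(J, M) = Mul(-5, M)
Function('t')(y) = Add(2, Mul(-5, y)) (Function('t')(y) = Add(Mul(-5, y), 2) = Add(2, Mul(-5, y)))
A = Pow(66610, Rational(1, 2)) ≈ 258.09
Pow(Add(Function('u')(191), Add(A, Mul(-1, Mul(Function('t')(18), 748)))), Rational(1, 2)) = Pow(Add(Add(320, Mul(-1, 191)), Add(Pow(66610, Rational(1, 2)), Mul(-1, Mul(Add(2, Mul(-5, 18)), 748)))), Rational(1, 2)) = Pow(Add(Add(320, -191), Add(Pow(66610, Rational(1, 2)), Mul(-1, Mul(Add(2, -90), 748)))), Rational(1, 2)) = Pow(Add(129, Add(Pow(66610, Rational(1, 2)), Mul(-1, Mul(-88, 748)))), Rational(1, 2)) = Pow(Add(129, Add(Pow(66610, Rational(1, 2)), Mul(-1, -65824))), Rational(1, 2)) = Pow(Add(129, Add(Pow(66610, Rational(1, 2)), 65824)), Rational(1, 2)) = Pow(Add(129, Add(65824, Pow(66610, Rational(1, 2)))), Rational(1, 2)) = Pow(Add(65953, Pow(66610, Rational(1, 2))), Rational(1, 2))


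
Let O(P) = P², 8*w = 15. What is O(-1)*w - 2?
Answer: -⅛ ≈ -0.12500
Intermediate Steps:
w = 15/8 (w = (⅛)*15 = 15/8 ≈ 1.8750)
O(-1)*w - 2 = (-1)²*(15/8) - 2 = 1*(15/8) - 2 = 15/8 - 2 = -⅛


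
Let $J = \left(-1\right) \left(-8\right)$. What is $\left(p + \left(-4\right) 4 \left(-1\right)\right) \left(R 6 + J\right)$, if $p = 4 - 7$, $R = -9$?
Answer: $-598$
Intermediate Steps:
$p = -3$ ($p = 4 - 7 = -3$)
$J = 8$
$\left(p + \left(-4\right) 4 \left(-1\right)\right) \left(R 6 + J\right) = \left(-3 + \left(-4\right) 4 \left(-1\right)\right) \left(\left(-9\right) 6 + 8\right) = \left(-3 - -16\right) \left(-54 + 8\right) = \left(-3 + 16\right) \left(-46\right) = 13 \left(-46\right) = -598$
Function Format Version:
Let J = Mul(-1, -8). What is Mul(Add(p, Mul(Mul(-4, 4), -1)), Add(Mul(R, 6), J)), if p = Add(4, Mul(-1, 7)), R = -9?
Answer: -598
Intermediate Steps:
p = -3 (p = Add(4, -7) = -3)
J = 8
Mul(Add(p, Mul(Mul(-4, 4), -1)), Add(Mul(R, 6), J)) = Mul(Add(-3, Mul(Mul(-4, 4), -1)), Add(Mul(-9, 6), 8)) = Mul(Add(-3, Mul(-16, -1)), Add(-54, 8)) = Mul(Add(-3, 16), -46) = Mul(13, -46) = -598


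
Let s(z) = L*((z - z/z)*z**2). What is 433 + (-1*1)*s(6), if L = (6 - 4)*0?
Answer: 433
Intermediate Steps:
L = 0 (L = 2*0 = 0)
s(z) = 0 (s(z) = 0*((z - z/z)*z**2) = 0*((z - 1*1)*z**2) = 0*((z - 1)*z**2) = 0*((-1 + z)*z**2) = 0*(z**2*(-1 + z)) = 0)
433 + (-1*1)*s(6) = 433 - 1*1*0 = 433 - 1*0 = 433 + 0 = 433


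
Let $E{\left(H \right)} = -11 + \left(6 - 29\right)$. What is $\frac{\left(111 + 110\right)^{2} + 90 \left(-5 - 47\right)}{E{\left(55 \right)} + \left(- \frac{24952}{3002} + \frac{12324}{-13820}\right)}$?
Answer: $- \frac{229016958755}{224051631} \approx -1022.2$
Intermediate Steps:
$E{\left(H \right)} = -34$ ($E{\left(H \right)} = -11 + \left(6 - 29\right) = -11 - 23 = -34$)
$\frac{\left(111 + 110\right)^{2} + 90 \left(-5 - 47\right)}{E{\left(55 \right)} + \left(- \frac{24952}{3002} + \frac{12324}{-13820}\right)} = \frac{\left(111 + 110\right)^{2} + 90 \left(-5 - 47\right)}{-34 + \left(- \frac{24952}{3002} + \frac{12324}{-13820}\right)} = \frac{221^{2} + 90 \left(-52\right)}{-34 + \left(\left(-24952\right) \frac{1}{3002} + 12324 \left(- \frac{1}{13820}\right)\right)} = \frac{48841 - 4680}{-34 - \frac{47729161}{5185955}} = \frac{44161}{-34 - \frac{47729161}{5185955}} = \frac{44161}{- \frac{224051631}{5185955}} = 44161 \left(- \frac{5185955}{224051631}\right) = - \frac{229016958755}{224051631}$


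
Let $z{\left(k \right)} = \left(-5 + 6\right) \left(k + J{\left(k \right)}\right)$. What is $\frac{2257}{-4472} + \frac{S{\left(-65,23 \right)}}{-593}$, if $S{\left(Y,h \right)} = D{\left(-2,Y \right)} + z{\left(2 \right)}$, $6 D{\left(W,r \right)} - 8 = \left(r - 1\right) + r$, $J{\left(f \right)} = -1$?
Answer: $- \frac{1251197}{2651896} \approx -0.47181$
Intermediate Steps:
$D{\left(W,r \right)} = \frac{7}{6} + \frac{r}{3}$ ($D{\left(W,r \right)} = \frac{4}{3} + \frac{\left(r - 1\right) + r}{6} = \frac{4}{3} + \frac{\left(-1 + r\right) + r}{6} = \frac{4}{3} + \frac{-1 + 2 r}{6} = \frac{4}{3} + \left(- \frac{1}{6} + \frac{r}{3}\right) = \frac{7}{6} + \frac{r}{3}$)
$z{\left(k \right)} = -1 + k$ ($z{\left(k \right)} = \left(-5 + 6\right) \left(k - 1\right) = 1 \left(-1 + k\right) = -1 + k$)
$S{\left(Y,h \right)} = \frac{13}{6} + \frac{Y}{3}$ ($S{\left(Y,h \right)} = \left(\frac{7}{6} + \frac{Y}{3}\right) + \left(-1 + 2\right) = \left(\frac{7}{6} + \frac{Y}{3}\right) + 1 = \frac{13}{6} + \frac{Y}{3}$)
$\frac{2257}{-4472} + \frac{S{\left(-65,23 \right)}}{-593} = \frac{2257}{-4472} + \frac{\frac{13}{6} + \frac{1}{3} \left(-65\right)}{-593} = 2257 \left(- \frac{1}{4472}\right) + \left(\frac{13}{6} - \frac{65}{3}\right) \left(- \frac{1}{593}\right) = - \frac{2257}{4472} - - \frac{39}{1186} = - \frac{2257}{4472} + \frac{39}{1186} = - \frac{1251197}{2651896}$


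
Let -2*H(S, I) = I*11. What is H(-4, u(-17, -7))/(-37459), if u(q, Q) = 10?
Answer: 55/37459 ≈ 0.0014683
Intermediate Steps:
H(S, I) = -11*I/2 (H(S, I) = -I*11/2 = -11*I/2)
H(-4, u(-17, -7))/(-37459) = -11/2*10/(-37459) = -55*(-1/37459) = 55/37459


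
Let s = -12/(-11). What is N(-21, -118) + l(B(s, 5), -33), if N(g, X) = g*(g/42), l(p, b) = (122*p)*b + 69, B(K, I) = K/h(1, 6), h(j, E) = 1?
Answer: -8625/2 ≈ -4312.5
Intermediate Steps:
s = 12/11 (s = -12*(-1/11) = 12/11 ≈ 1.0909)
B(K, I) = K (B(K, I) = K/1 = K*1 = K)
l(p, b) = 69 + 122*b*p (l(p, b) = 122*b*p + 69 = 69 + 122*b*p)
N(g, X) = g²/42 (N(g, X) = g*(g*(1/42)) = g*(g/42) = g²/42)
N(-21, -118) + l(B(s, 5), -33) = (1/42)*(-21)² + (69 + 122*(-33)*(12/11)) = (1/42)*441 + (69 - 4392) = 21/2 - 4323 = -8625/2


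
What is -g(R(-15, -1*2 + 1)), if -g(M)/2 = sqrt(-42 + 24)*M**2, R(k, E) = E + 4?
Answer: 54*I*sqrt(2) ≈ 76.368*I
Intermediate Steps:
R(k, E) = 4 + E
g(M) = -6*I*sqrt(2)*M**2 (g(M) = -2*sqrt(-42 + 24)*M**2 = -2*sqrt(-18)*M**2 = -2*3*I*sqrt(2)*M**2 = -6*I*sqrt(2)*M**2)
-g(R(-15, -1*2 + 1)) = -(-6)*I*sqrt(2)*(4 + (-1*2 + 1))**2 = -(-6)*I*sqrt(2)*(4 + (-2 + 1))**2 = -(-6)*I*sqrt(2)*(4 - 1)**2 = -(-6)*I*sqrt(2)*3**2 = -(-6)*I*sqrt(2)*9 = -(-54)*I*sqrt(2) = 54*I*sqrt(2)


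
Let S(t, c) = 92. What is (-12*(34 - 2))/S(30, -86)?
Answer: -96/23 ≈ -4.1739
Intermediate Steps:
(-12*(34 - 2))/S(30, -86) = -12*(34 - 2)/92 = -12*32*(1/92) = -384*1/92 = -96/23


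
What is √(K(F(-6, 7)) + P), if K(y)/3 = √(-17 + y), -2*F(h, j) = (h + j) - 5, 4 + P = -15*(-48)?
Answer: √(716 + 3*I*√15) ≈ 26.759 + 0.2171*I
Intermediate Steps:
P = 716 (P = -4 - 15*(-48) = -4 + 720 = 716)
F(h, j) = 5/2 - h/2 - j/2 (F(h, j) = -((h + j) - 5)/2 = -(-5 + h + j)/2 = 5/2 - h/2 - j/2)
K(y) = 3*√(-17 + y)
√(K(F(-6, 7)) + P) = √(3*√(-17 + (5/2 - ½*(-6) - ½*7)) + 716) = √(3*√(-17 + (5/2 + 3 - 7/2)) + 716) = √(3*√(-17 + 2) + 716) = √(3*√(-15) + 716) = √(3*(I*√15) + 716) = √(3*I*√15 + 716) = √(716 + 3*I*√15)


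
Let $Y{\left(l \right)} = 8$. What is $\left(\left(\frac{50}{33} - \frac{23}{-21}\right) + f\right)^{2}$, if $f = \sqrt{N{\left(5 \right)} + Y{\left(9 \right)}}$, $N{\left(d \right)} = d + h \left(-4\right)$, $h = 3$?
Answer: $\frac{77284}{5929} \approx 13.035$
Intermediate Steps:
$N{\left(d \right)} = -12 + d$ ($N{\left(d \right)} = d + 3 \left(-4\right) = d - 12 = -12 + d$)
$f = 1$ ($f = \sqrt{\left(-12 + 5\right) + 8} = \sqrt{-7 + 8} = \sqrt{1} = 1$)
$\left(\left(\frac{50}{33} - \frac{23}{-21}\right) + f\right)^{2} = \left(\left(\frac{50}{33} - \frac{23}{-21}\right) + 1\right)^{2} = \left(\left(50 \cdot \frac{1}{33} - - \frac{23}{21}\right) + 1\right)^{2} = \left(\left(\frac{50}{33} + \frac{23}{21}\right) + 1\right)^{2} = \left(\frac{201}{77} + 1\right)^{2} = \left(\frac{278}{77}\right)^{2} = \frac{77284}{5929}$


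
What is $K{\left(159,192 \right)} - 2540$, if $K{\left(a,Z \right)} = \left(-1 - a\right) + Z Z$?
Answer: $34164$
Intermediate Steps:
$K{\left(a,Z \right)} = -1 + Z^{2} - a$ ($K{\left(a,Z \right)} = \left(-1 - a\right) + Z^{2} = -1 + Z^{2} - a$)
$K{\left(159,192 \right)} - 2540 = \left(-1 + 192^{2} - 159\right) - 2540 = \left(-1 + 36864 - 159\right) - 2540 = 36704 - 2540 = 34164$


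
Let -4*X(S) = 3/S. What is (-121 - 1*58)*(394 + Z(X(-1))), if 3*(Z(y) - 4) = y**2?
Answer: -1140409/16 ≈ -71276.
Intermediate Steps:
X(S) = -3/(4*S)
Z(y) = 4 + y**2/3
(-121 - 1*58)*(394 + Z(X(-1))) = (-121 - 1*58)*(394 + (4 + (-3/4/(-1))**2/3)) = (-121 - 58)*(394 + (4 + (-3/4*(-1))**2/3)) = -179*(394 + (4 + (3/4)**2/3)) = -179*(394 + (4 + (1/3)*(9/16))) = -179*(394 + (4 + 3/16)) = -179*(394 + 67/16) = -179*6371/16 = -1140409/16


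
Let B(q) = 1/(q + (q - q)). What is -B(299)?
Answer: -1/299 ≈ -0.0033445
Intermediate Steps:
B(q) = 1/q (B(q) = 1/(q + 0) = 1/q)
-B(299) = -1/299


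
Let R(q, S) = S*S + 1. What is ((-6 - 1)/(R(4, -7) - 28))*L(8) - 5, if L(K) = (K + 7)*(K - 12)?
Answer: 155/11 ≈ 14.091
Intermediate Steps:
R(q, S) = 1 + S² (R(q, S) = S² + 1 = 1 + S²)
L(K) = (-12 + K)*(7 + K) (L(K) = (7 + K)*(-12 + K) = (-12 + K)*(7 + K))
((-6 - 1)/(R(4, -7) - 28))*L(8) - 5 = ((-6 - 1)/((1 + (-7)²) - 28))*(-84 + 8² - 5*8) - 5 = (-7/((1 + 49) - 28))*(-84 + 64 - 40) - 5 = -7/(50 - 28)*(-60) - 5 = -7/22*(-60) - 5 = 210/11 - 5 = 155/11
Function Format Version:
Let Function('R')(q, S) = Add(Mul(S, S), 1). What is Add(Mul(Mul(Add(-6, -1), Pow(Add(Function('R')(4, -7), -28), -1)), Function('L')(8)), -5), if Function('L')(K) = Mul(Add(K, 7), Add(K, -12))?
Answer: Rational(155, 11) ≈ 14.091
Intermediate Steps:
Function('R')(q, S) = Add(1, Pow(S, 2)) (Function('R')(q, S) = Add(Pow(S, 2), 1) = Add(1, Pow(S, 2)))
Function('L')(K) = Mul(Add(-12, K), Add(7, K)) (Function('L')(K) = Mul(Add(7, K), Add(-12, K)) = Mul(Add(-12, K), Add(7, K)))
Add(Mul(Mul(Add(-6, -1), Pow(Add(Function('R')(4, -7), -28), -1)), Function('L')(8)), -5) = Add(Mul(Mul(Add(-6, -1), Pow(Add(Add(1, Pow(-7, 2)), -28), -1)), Add(-84, Pow(8, 2), Mul(-5, 8))), -5) = Add(Mul(Mul(-7, Pow(Add(Add(1, 49), -28), -1)), Add(-84, 64, -40)), -5) = Add(Mul(Mul(-7, Pow(Add(50, -28), -1)), -60), -5) = Add(Mul(Mul(-7, Pow(22, -1)), -60), -5) = Add(Mul(Mul(-7, Rational(1, 22)), -60), -5) = Add(Mul(Rational(-7, 22), -60), -5) = Add(Rational(210, 11), -5) = Rational(155, 11)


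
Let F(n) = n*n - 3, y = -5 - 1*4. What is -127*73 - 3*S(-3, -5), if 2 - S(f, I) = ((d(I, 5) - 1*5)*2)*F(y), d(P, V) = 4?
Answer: -9745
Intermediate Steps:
y = -9 (y = -5 - 4 = -9)
F(n) = -3 + n**2 (F(n) = n**2 - 3 = -3 + n**2)
S(f, I) = 158 (S(f, I) = 2 - (4 - 1*5)*2*(-3 + (-9)**2) = 2 - (4 - 5)*2*(-3 + 81) = 2 - (-1*2)*78 = 2 - (-2)*78 = 2 - 1*(-156) = 2 + 156 = 158)
-127*73 - 3*S(-3, -5) = -127*73 - 3*158 = -9271 - 474 = -9745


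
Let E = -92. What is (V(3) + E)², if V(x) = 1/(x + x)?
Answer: 303601/36 ≈ 8433.4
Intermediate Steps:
V(x) = 1/(2*x)
(V(3) + E)² = ((½)/3 - 92)² = ((½)*(⅓) - 92)² = (⅙ - 92)² = (-551/6)² = 303601/36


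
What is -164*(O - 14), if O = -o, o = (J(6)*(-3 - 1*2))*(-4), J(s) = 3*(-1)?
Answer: -7544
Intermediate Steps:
J(s) = -3
o = -60 (o = -3*(-3 - 1*2)*(-4) = -3*(-3 - 2)*(-4) = -3*(-5)*(-4) = 15*(-4) = -60)
O = 60 (O = -1*(-60) = 60)
-164*(O - 14) = -164*(60 - 14) = -164*46 = -7544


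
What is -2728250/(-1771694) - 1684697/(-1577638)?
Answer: 3644479220109/1397545889386 ≈ 2.6078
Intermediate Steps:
-2728250/(-1771694) - 1684697/(-1577638) = -2728250*(-1/1771694) - 1684697*(-1/1577638) = 1364125/885847 + 1684697/1577638 = 3644479220109/1397545889386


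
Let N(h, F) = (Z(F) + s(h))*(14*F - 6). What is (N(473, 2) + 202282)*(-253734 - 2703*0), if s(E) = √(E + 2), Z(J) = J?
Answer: -51336985284 - 27910740*√19 ≈ -5.1459e+10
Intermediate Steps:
s(E) = √(2 + E)
N(h, F) = (-6 + 14*F)*(F + √(2 + h)) (N(h, F) = (F + √(2 + h))*(14*F - 6) = (F + √(2 + h))*(-6 + 14*F) = (-6 + 14*F)*(F + √(2 + h)))
(N(473, 2) + 202282)*(-253734 - 2703*0) = ((-6*2 - 6*√(2 + 473) + 14*2² + 14*2*√(2 + 473)) + 202282)*(-253734 - 2703*0) = ((-12 - 30*√19 + 14*4 + 14*2*√475) + 202282)*(-253734 + 0) = ((-12 - 30*√19 + 56 + 14*2*(5*√19)) + 202282)*(-253734) = ((-12 - 30*√19 + 56 + 140*√19) + 202282)*(-253734) = ((44 + 110*√19) + 202282)*(-253734) = (202326 + 110*√19)*(-253734) = -51336985284 - 27910740*√19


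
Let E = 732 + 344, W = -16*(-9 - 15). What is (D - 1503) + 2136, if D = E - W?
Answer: 1325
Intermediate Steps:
W = 384 (W = -16*(-24) = 384)
E = 1076
D = 692 (D = 1076 - 1*384 = 1076 - 384 = 692)
(D - 1503) + 2136 = (692 - 1503) + 2136 = -811 + 2136 = 1325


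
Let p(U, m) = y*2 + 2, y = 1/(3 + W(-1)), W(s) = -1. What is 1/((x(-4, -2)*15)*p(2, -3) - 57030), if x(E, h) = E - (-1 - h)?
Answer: -1/57255 ≈ -1.7466e-5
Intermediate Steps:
y = 1/2 (y = 1/(3 - 1) = 1/2 ≈ 0.50000)
p(U, m) = 3 (p(U, m) = (1/2)*2 + 2 = 1 + 2 = 3)
x(E, h) = 1 + E + h (x(E, h) = E + (1 + h) = 1 + E + h)
1/((x(-4, -2)*15)*p(2, -3) - 57030) = 1/(((1 - 4 - 2)*15)*3 - 57030) = 1/(-5*15*3 - 57030) = 1/(-75*3 - 57030) = 1/(-225 - 57030) = 1/(-57255) = -1/57255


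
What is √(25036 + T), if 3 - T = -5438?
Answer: √30477 ≈ 174.58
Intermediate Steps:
T = 5441 (T = 3 - 1*(-5438) = 3 + 5438 = 5441)
√(25036 + T) = √(25036 + 5441) = √30477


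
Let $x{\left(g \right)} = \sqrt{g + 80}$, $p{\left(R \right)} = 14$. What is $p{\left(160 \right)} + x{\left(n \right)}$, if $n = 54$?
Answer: $14 + \sqrt{134} \approx 25.576$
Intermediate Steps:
$x{\left(g \right)} = \sqrt{80 + g}$
$p{\left(160 \right)} + x{\left(n \right)} = 14 + \sqrt{80 + 54} = 14 + \sqrt{134}$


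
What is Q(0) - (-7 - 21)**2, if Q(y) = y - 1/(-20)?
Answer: -15679/20 ≈ -783.95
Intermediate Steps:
Q(y) = 1/20 + y (Q(y) = y - 1*(-1/20) = y + 1/20 = 1/20 + y)
Q(0) - (-7 - 21)**2 = (1/20 + 0) - (-7 - 21)**2 = 1/20 - 1*(-28)**2 = 1/20 - 1*784 = 1/20 - 784 = -15679/20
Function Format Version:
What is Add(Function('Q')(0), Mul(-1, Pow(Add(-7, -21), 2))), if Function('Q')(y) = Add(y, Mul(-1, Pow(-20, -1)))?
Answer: Rational(-15679, 20) ≈ -783.95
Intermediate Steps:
Function('Q')(y) = Add(Rational(1, 20), y) (Function('Q')(y) = Add(y, Mul(-1, Rational(-1, 20))) = Add(y, Rational(1, 20)) = Add(Rational(1, 20), y))
Add(Function('Q')(0), Mul(-1, Pow(Add(-7, -21), 2))) = Add(Add(Rational(1, 20), 0), Mul(-1, Pow(Add(-7, -21), 2))) = Add(Rational(1, 20), Mul(-1, Pow(-28, 2))) = Add(Rational(1, 20), Mul(-1, 784)) = Add(Rational(1, 20), -784) = Rational(-15679, 20)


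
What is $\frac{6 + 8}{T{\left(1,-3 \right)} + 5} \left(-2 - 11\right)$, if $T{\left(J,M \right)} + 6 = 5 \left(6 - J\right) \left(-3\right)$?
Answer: $\frac{91}{38} \approx 2.3947$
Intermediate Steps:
$T{\left(J,M \right)} = -96 + 15 J$ ($T{\left(J,M \right)} = -6 + 5 \left(6 - J\right) \left(-3\right) = -6 + \left(30 - 5 J\right) \left(-3\right) = -6 + \left(-90 + 15 J\right) = -96 + 15 J$)
$\frac{6 + 8}{T{\left(1,-3 \right)} + 5} \left(-2 - 11\right) = \frac{6 + 8}{\left(-96 + 15 \cdot 1\right) + 5} \left(-2 - 11\right) = \frac{14}{\left(-96 + 15\right) + 5} \left(-13\right) = \frac{14}{-81 + 5} \left(-13\right) = \frac{14}{-76} \left(-13\right) = 14 \left(- \frac{1}{76}\right) \left(-13\right) = \left(- \frac{7}{38}\right) \left(-13\right) = \frac{91}{38}$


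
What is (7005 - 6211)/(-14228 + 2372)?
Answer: -397/5928 ≈ -0.066970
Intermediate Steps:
(7005 - 6211)/(-14228 + 2372) = 794/(-11856) = 794*(-1/11856) = -397/5928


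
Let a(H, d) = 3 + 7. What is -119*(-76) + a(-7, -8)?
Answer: 9054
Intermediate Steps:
a(H, d) = 10
-119*(-76) + a(-7, -8) = -119*(-76) + 10 = 9044 + 10 = 9054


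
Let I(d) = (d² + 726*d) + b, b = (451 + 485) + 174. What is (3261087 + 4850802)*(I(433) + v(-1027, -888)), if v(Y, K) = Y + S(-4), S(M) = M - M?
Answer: 4071600445770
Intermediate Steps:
b = 1110 (b = 936 + 174 = 1110)
I(d) = 1110 + d² + 726*d (I(d) = (d² + 726*d) + 1110 = 1110 + d² + 726*d)
S(M) = 0
v(Y, K) = Y (v(Y, K) = Y + 0 = Y)
(3261087 + 4850802)*(I(433) + v(-1027, -888)) = (3261087 + 4850802)*((1110 + 433² + 726*433) - 1027) = 8111889*((1110 + 187489 + 314358) - 1027) = 8111889*(502957 - 1027) = 8111889*501930 = 4071600445770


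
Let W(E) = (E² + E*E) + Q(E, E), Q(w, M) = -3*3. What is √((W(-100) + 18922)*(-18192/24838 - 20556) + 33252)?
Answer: 8*I*√1927631540212257/12419 ≈ 28282.0*I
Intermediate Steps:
Q(w, M) = -9
W(E) = -9 + 2*E² (W(E) = (E² + E*E) - 9 = (E² + E²) - 9 = 2*E² - 9 = -9 + 2*E²)
√((W(-100) + 18922)*(-18192/24838 - 20556) + 33252) = √(((-9 + 2*(-100)²) + 18922)*(-18192/24838 - 20556) + 33252) = √(((-9 + 2*10000) + 18922)*(-18192*1/24838 - 20556) + 33252) = √(((-9 + 20000) + 18922)*(-9096/12419 - 20556) + 33252) = √((19991 + 18922)*(-255294060/12419) + 33252) = √(38913*(-255294060/12419) + 33252) = √(-9934257756780/12419 + 33252) = √(-9933844800192/12419) = 8*I*√1927631540212257/12419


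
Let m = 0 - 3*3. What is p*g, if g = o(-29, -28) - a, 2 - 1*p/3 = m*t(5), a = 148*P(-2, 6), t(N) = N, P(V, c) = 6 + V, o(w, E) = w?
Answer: -87561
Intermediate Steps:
m = -9 (m = 0 - 9 = -9)
a = 592 (a = 148*(6 - 2) = 148*4 = 592)
p = 141 (p = 6 - (-27)*5 = 6 - 3*(-45) = 6 + 135 = 141)
g = -621 (g = -29 - 1*592 = -29 - 592 = -621)
p*g = 141*(-621) = -87561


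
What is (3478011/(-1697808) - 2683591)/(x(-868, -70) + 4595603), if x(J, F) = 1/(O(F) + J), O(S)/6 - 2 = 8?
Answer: -153392933466813/262682535049466 ≈ -0.58395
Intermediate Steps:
O(S) = 60 (O(S) = 12 + 6*8 = 12 + 48 = 60)
x(J, F) = 1/(60 + J)
(3478011/(-1697808) - 2683591)/(x(-868, -70) + 4595603) = (3478011/(-1697808) - 2683591)/(1/(60 - 868) + 4595603) = (3478011*(-1/1697808) - 2683591)/(1/(-808) + 4595603) = (-1159337/565936 - 2683591)/(-1/808 + 4595603) = -1518741915513/(565936*3713247223/808) = -1518741915513/565936*808/3713247223 = -153392933466813/262682535049466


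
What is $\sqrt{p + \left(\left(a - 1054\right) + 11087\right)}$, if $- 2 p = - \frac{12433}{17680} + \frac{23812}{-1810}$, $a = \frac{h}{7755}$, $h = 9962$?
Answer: $\frac{\sqrt{61840287898970521756530}}{2481662040} \approx 100.21$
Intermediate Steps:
$a = \frac{9962}{7755} \approx 1.2846$
$p = \frac{44349989}{6400160}$ ($p = - \frac{- \frac{12433}{17680} + \frac{23812}{-1810}}{2} = - \frac{\left(-12433\right) \frac{1}{17680} + 23812 \left(- \frac{1}{1810}\right)}{2} = - \frac{- \frac{12433}{17680} - \frac{11906}{905}}{2} = \left(- \frac{1}{2}\right) \left(- \frac{44349989}{3200080}\right) = \frac{44349989}{6400160} \approx 6.9295$)
$\sqrt{p + \left(\left(a - 1054\right) + 11087\right)} = \sqrt{\frac{44349989}{6400160} + \left(\left(\frac{9962}{7755} - 1054\right) + 11087\right)} = \sqrt{\frac{44349989}{6400160} + \left(- \frac{8163808}{7755} + 11087\right)} = \sqrt{\frac{44349989}{6400160} + \frac{77815877}{7755}} = \sqrt{\frac{99675599501003}{9926648160}} = \frac{\sqrt{61840287898970521756530}}{2481662040}$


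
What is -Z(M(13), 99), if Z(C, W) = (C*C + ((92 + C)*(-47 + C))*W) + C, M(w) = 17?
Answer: 323424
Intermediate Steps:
Z(C, W) = C + C² + W*(-47 + C)*(92 + C) (Z(C, W) = (C² + ((-47 + C)*(92 + C))*W) + C = (C² + W*(-47 + C)*(92 + C)) + C = C + C² + W*(-47 + C)*(92 + C))
-Z(M(13), 99) = -(17 + 17² - 4324*99 + 99*17² + 45*17*99) = -(17 + 289 - 428076 + 99*289 + 75735) = -(17 + 289 - 428076 + 28611 + 75735) = -1*(-323424) = 323424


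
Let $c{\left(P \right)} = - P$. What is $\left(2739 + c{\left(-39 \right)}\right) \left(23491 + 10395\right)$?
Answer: $94135308$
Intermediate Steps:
$\left(2739 + c{\left(-39 \right)}\right) \left(23491 + 10395\right) = \left(2739 - -39\right) \left(23491 + 10395\right) = \left(2739 + 39\right) 33886 = 2778 \cdot 33886 = 94135308$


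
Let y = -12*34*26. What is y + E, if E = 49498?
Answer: 38890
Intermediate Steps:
y = -10608 (y = -408*26 = -10608)
y + E = -10608 + 49498 = 38890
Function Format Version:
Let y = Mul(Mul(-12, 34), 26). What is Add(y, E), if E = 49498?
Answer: 38890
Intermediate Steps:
y = -10608 (y = Mul(-408, 26) = -10608)
Add(y, E) = Add(-10608, 49498) = 38890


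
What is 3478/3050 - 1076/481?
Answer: -804441/733525 ≈ -1.0967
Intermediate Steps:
3478/3050 - 1076/481 = 3478*(1/3050) - 1076*1/481 = 1739/1525 - 1076/481 = -804441/733525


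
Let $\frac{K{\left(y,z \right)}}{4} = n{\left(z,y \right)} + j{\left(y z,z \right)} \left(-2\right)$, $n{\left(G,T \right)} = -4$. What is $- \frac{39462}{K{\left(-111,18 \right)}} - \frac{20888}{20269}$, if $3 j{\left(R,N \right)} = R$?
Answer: $- \frac{455406167}{53834464} \approx -8.4594$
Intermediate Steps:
$j{\left(R,N \right)} = \frac{R}{3}$
$K{\left(y,z \right)} = -16 - \frac{8 y z}{3}$ ($K{\left(y,z \right)} = 4 \left(-4 + \frac{y z}{3} \left(-2\right)\right) = 4 \left(-4 - \frac{2 y z}{3}\right) = -16 - \frac{8 y z}{3}$)
$- \frac{39462}{K{\left(-111,18 \right)}} - \frac{20888}{20269} = - \frac{39462}{-16 - \left(-296\right) 18} - \frac{20888}{20269} = - \frac{39462}{-16 + 5328} - \frac{20888}{20269} = - \frac{39462}{5312} - \frac{20888}{20269} = \left(-39462\right) \frac{1}{5312} - \frac{20888}{20269} = - \frac{19731}{2656} - \frac{20888}{20269} = - \frac{455406167}{53834464}$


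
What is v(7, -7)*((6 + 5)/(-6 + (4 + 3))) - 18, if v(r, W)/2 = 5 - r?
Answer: -62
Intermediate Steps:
v(r, W) = 10 - 2*r (v(r, W) = 2*(5 - r) = 10 - 2*r)
v(7, -7)*((6 + 5)/(-6 + (4 + 3))) - 18 = (10 - 2*7)*((6 + 5)/(-6 + (4 + 3))) - 18 = (10 - 14)*(11/(-6 + 7)) - 18 = -4*11/1 - 18 = -4*11 - 18 = -44 - 18 = -62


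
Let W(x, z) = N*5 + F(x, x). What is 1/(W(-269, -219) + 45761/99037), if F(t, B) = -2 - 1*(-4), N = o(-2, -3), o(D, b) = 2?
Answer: 99037/1234205 ≈ 0.080244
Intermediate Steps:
N = 2
F(t, B) = 2 (F(t, B) = -2 + 4 = 2)
W(x, z) = 12 (W(x, z) = 2*5 + 2 = 10 + 2 = 12)
1/(W(-269, -219) + 45761/99037) = 1/(12 + 45761/99037) = 1/(1234205/99037) = 99037/1234205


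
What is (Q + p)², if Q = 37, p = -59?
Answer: 484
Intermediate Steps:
(Q + p)² = (37 - 59)² = (-22)² = 484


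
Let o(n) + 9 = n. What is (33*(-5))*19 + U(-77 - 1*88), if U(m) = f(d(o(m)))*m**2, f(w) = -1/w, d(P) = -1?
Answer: 24090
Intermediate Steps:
o(n) = -9 + n
U(m) = m**2 (U(m) = (-1/(-1))*m**2 = (-1*(-1))*m**2 = 1*m**2 = m**2)
(33*(-5))*19 + U(-77 - 1*88) = (33*(-5))*19 + (-77 - 1*88)**2 = -165*19 + (-77 - 88)**2 = -3135 + (-165)**2 = -3135 + 27225 = 24090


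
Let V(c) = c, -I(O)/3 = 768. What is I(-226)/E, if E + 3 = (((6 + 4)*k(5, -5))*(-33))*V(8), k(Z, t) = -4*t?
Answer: 256/5867 ≈ 0.043634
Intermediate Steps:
I(O) = -2304 (I(O) = -3*768 = -2304)
E = -52803 (E = -3 + (((6 + 4)*(-4*(-5)))*(-33))*8 = -3 + ((10*20)*(-33))*8 = -3 + (200*(-33))*8 = -3 - 6600*8 = -3 - 52800 = -52803)
I(-226)/E = -2304/(-52803) = -2304*(-1/52803) = 256/5867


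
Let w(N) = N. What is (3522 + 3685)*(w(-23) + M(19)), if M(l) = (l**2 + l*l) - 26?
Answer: 4850311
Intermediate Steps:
M(l) = -26 + 2*l**2 (M(l) = (l**2 + l**2) - 26 = 2*l**2 - 26 = -26 + 2*l**2)
(3522 + 3685)*(w(-23) + M(19)) = (3522 + 3685)*(-23 + (-26 + 2*19**2)) = 7207*(-23 + (-26 + 2*361)) = 7207*(-23 + (-26 + 722)) = 7207*(-23 + 696) = 7207*673 = 4850311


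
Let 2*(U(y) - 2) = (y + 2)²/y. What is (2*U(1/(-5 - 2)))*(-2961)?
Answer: 59643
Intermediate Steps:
U(y) = 2 + (2 + y)²/(2*y) (U(y) = 2 + ((y + 2)²/y)/2 = 2 + ((2 + y)²/y)/2 = 2 + (2 + y)²/(2*y))
(2*U(1/(-5 - 2)))*(-2961) = (2*(2 + (2 + 1/(-5 - 2))²/(2*(1/(-5 - 2)))))*(-2961) = (2*(2 + (2 + 1/(-7))²/(2*(1/(-7)))))*(-2961) = (2*(2 + (2 - ⅐)²/(2*(-⅐))))*(-2961) = (2*(2 + (½)*(-7)*(13/7)²))*(-2961) = (2*(2 + (½)*(-7)*(169/49)))*(-2961) = (2*(2 - 169/14))*(-2961) = (2*(-141/14))*(-2961) = -141/7*(-2961) = 59643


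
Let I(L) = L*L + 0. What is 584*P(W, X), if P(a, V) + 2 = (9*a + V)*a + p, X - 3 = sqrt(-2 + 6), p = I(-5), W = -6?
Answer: 185128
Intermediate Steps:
I(L) = L**2 (I(L) = L**2 + 0 = L**2)
p = 25 (p = (-5)**2 = 25)
X = 5 (X = 3 + sqrt(-2 + 6) = 3 + sqrt(4) = 3 + 2 = 5)
P(a, V) = 23 + a*(V + 9*a) (P(a, V) = -2 + ((9*a + V)*a + 25) = -2 + ((V + 9*a)*a + 25) = -2 + (a*(V + 9*a) + 25) = -2 + (25 + a*(V + 9*a)) = 23 + a*(V + 9*a))
584*P(W, X) = 584*(23 + 9*(-6)**2 + 5*(-6)) = 584*(23 + 9*36 - 30) = 584*(23 + 324 - 30) = 584*317 = 185128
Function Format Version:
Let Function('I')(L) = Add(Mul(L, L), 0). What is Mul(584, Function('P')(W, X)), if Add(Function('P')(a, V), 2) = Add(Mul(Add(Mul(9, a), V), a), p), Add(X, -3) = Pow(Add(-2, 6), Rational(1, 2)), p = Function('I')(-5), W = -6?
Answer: 185128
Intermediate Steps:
Function('I')(L) = Pow(L, 2) (Function('I')(L) = Add(Pow(L, 2), 0) = Pow(L, 2))
p = 25 (p = Pow(-5, 2) = 25)
X = 5 (X = Add(3, Pow(Add(-2, 6), Rational(1, 2))) = Add(3, Pow(4, Rational(1, 2))) = Add(3, 2) = 5)
Function('P')(a, V) = Add(23, Mul(a, Add(V, Mul(9, a)))) (Function('P')(a, V) = Add(-2, Add(Mul(Add(Mul(9, a), V), a), 25)) = Add(-2, Add(Mul(Add(V, Mul(9, a)), a), 25)) = Add(-2, Add(Mul(a, Add(V, Mul(9, a))), 25)) = Add(-2, Add(25, Mul(a, Add(V, Mul(9, a))))) = Add(23, Mul(a, Add(V, Mul(9, a)))))
Mul(584, Function('P')(W, X)) = Mul(584, Add(23, Mul(9, Pow(-6, 2)), Mul(5, -6))) = Mul(584, Add(23, Mul(9, 36), -30)) = Mul(584, Add(23, 324, -30)) = Mul(584, 317) = 185128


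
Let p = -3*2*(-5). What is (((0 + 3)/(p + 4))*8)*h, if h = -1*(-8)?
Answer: 96/17 ≈ 5.6471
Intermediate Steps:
p = 30 (p = -6*(-5) = 30)
h = 8
(((0 + 3)/(p + 4))*8)*h = (((0 + 3)/(30 + 4))*8)*8 = ((3/34)*8)*8 = (12/17)*8 = 96/17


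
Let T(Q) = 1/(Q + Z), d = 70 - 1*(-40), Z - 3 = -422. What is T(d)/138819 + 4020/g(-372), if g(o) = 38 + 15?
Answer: 172438185367/2273438763 ≈ 75.849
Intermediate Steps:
Z = -419 (Z = 3 - 422 = -419)
d = 110 (d = 70 + 40 = 110)
g(o) = 53
T(Q) = 1/(-419 + Q) (T(Q) = 1/(Q - 419) = 1/(-419 + Q))
T(d)/138819 + 4020/g(-372) = 1/((-419 + 110)*138819) + 4020/53 = (1/138819)/(-309) + 4020*(1/53) = -1/309*1/138819 + 4020/53 = -1/42895071 + 4020/53 = 172438185367/2273438763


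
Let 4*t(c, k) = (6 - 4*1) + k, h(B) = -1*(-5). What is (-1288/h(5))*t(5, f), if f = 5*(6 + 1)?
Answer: -11914/5 ≈ -2382.8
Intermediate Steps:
h(B) = 5
f = 35 (f = 5*7 = 35)
t(c, k) = 1/2 + k/4 (t(c, k) = ((6 - 4*1) + k)/4 = ((6 - 4) + k)/4 = (2 + k)/4 = 1/2 + k/4)
(-1288/h(5))*t(5, f) = (-1288/5)*(1/2 + (1/4)*35) = (-1288*1/5)*(1/2 + 35/4) = -1288/5*37/4 = -11914/5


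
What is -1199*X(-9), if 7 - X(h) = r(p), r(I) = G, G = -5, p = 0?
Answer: -14388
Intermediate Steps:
r(I) = -5
X(h) = 12 (X(h) = 7 - 1*(-5) = 7 + 5 = 12)
-1199*X(-9) = -1199*12 = -14388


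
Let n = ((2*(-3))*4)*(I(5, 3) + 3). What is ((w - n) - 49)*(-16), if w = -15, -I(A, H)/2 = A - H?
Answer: 1408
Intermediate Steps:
I(A, H) = -2*A + 2*H (I(A, H) = -2*(A - H) = -2*A + 2*H)
n = 24 (n = ((2*(-3))*4)*((-2*5 + 2*3) + 3) = (-6*4)*((-10 + 6) + 3) = -24*(-4 + 3) = -24*(-1) = 24)
((w - n) - 49)*(-16) = ((-15 - 1*24) - 49)*(-16) = ((-15 - 24) - 49)*(-16) = (-39 - 49)*(-16) = -88*(-16) = 1408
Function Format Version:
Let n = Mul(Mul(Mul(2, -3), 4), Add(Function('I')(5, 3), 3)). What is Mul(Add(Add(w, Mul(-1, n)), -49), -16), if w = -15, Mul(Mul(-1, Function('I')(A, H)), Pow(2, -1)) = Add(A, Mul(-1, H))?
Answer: 1408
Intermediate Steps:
Function('I')(A, H) = Add(Mul(-2, A), Mul(2, H)) (Function('I')(A, H) = Mul(-2, Add(A, Mul(-1, H))) = Add(Mul(-2, A), Mul(2, H)))
n = 24 (n = Mul(Mul(Mul(2, -3), 4), Add(Add(Mul(-2, 5), Mul(2, 3)), 3)) = Mul(Mul(-6, 4), Add(Add(-10, 6), 3)) = Mul(-24, Add(-4, 3)) = Mul(-24, -1) = 24)
Mul(Add(Add(w, Mul(-1, n)), -49), -16) = Mul(Add(Add(-15, Mul(-1, 24)), -49), -16) = Mul(Add(Add(-15, -24), -49), -16) = Mul(Add(-39, -49), -16) = Mul(-88, -16) = 1408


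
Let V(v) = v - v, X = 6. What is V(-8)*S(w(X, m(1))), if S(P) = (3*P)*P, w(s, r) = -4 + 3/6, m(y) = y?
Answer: 0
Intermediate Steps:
V(v) = 0
w(s, r) = -7/2 (w(s, r) = -4 + 3*(⅙) = -4 + ½ = -7/2)
S(P) = 3*P²
V(-8)*S(w(X, m(1))) = 0*(3*(-7/2)²) = 0*(3*(49/4)) = 0*(147/4) = 0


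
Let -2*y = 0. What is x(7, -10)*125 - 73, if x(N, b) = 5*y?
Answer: -73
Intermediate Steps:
y = 0 (y = -1/2*0 = 0)
x(N, b) = 0 (x(N, b) = 5*0 = 0)
x(7, -10)*125 - 73 = 0*125 - 73 = 0 - 73 = -73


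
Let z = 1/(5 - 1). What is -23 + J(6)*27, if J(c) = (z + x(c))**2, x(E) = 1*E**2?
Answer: 567307/16 ≈ 35457.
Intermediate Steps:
x(E) = E**2
z = 1/4 ≈ 0.25000
J(c) = (1/4 + c**2)**2
-23 + J(6)*27 = -23 + ((1 + 4*6**2)**2/16)*27 = -23 + ((1 + 4*36)**2/16)*27 = -23 + ((1 + 144)**2/16)*27 = -23 + ((1/16)*145**2)*27 = -23 + ((1/16)*21025)*27 = -23 + (21025/16)*27 = -23 + 567675/16 = 567307/16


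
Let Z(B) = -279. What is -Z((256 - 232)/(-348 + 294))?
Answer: 279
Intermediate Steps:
-Z((256 - 232)/(-348 + 294)) = -1*(-279) = 279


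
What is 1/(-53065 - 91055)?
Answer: -1/144120 ≈ -6.9387e-6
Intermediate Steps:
1/(-53065 - 91055) = 1/(-144120) = -1/144120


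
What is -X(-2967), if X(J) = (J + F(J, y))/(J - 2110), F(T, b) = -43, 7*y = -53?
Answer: -3010/5077 ≈ -0.59287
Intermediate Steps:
y = -53/7 (y = (⅐)*(-53) = -53/7 ≈ -7.5714)
X(J) = (-43 + J)/(-2110 + J) (X(J) = (J - 43)/(J - 2110) = (-43 + J)/(-2110 + J))
-X(-2967) = -(-43 - 2967)/(-2110 - 2967) = -(-3010)/(-5077) = -(-1)*(-3010)/5077 = -1*3010/5077 = -3010/5077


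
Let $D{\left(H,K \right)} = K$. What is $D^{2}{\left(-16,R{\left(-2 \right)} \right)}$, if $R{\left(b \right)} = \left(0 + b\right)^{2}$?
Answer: $16$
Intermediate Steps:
$R{\left(b \right)} = b^{2}$
$D^{2}{\left(-16,R{\left(-2 \right)} \right)} = \left(\left(-2\right)^{2}\right)^{2} = 4^{2} = 16$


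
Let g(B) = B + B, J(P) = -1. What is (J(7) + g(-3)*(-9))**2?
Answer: 2809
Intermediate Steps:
g(B) = 2*B
(J(7) + g(-3)*(-9))**2 = (-1 + (2*(-3))*(-9))**2 = (-1 - 6*(-9))**2 = (-1 + 54)**2 = 53**2 = 2809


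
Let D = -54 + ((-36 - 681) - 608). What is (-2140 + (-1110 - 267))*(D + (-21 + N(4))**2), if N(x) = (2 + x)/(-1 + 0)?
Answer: 2286050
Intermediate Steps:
D = -1379 (D = -54 + (-717 - 608) = -54 - 1325 = -1379)
N(x) = -2 - x (N(x) = (2 + x)/(-1) = (2 + x)*(-1) = -2 - x)
(-2140 + (-1110 - 267))*(D + (-21 + N(4))**2) = (-2140 + (-1110 - 267))*(-1379 + (-21 + (-2 - 1*4))**2) = (-2140 - 1377)*(-1379 + (-21 + (-2 - 4))**2) = -3517*(-1379 + (-21 - 6)**2) = -3517*(-1379 + (-27)**2) = -3517*(-1379 + 729) = -3517*(-650) = 2286050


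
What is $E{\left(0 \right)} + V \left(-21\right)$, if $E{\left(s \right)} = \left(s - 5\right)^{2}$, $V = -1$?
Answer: $46$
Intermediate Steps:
$E{\left(s \right)} = \left(-5 + s\right)^{2}$
$E{\left(0 \right)} + V \left(-21\right) = \left(-5 + 0\right)^{2} - -21 = \left(-5\right)^{2} + 21 = 25 + 21 = 46$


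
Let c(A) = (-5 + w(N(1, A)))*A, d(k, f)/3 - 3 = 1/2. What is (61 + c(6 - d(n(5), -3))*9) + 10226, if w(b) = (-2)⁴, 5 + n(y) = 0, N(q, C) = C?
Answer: 19683/2 ≈ 9841.5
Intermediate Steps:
n(y) = -5 (n(y) = -5 + 0 = -5)
d(k, f) = 21/2 (d(k, f) = 9 + 3/2 = 21/2)
w(b) = 16
c(A) = 11*A (c(A) = (-5 + 16)*A = 11*A)
(61 + c(6 - d(n(5), -3))*9) + 10226 = (61 + (11*(6 - 1*21/2))*9) + 10226 = (61 + (11*(6 - 21/2))*9) + 10226 = (61 + (11*(-9/2))*9) + 10226 = (61 - 99/2*9) + 10226 = (61 - 891/2) + 10226 = -769/2 + 10226 = 19683/2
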